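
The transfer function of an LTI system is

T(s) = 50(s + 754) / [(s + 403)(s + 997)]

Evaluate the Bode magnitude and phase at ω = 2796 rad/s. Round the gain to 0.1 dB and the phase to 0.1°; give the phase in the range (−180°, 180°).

At s = jω = j2796:
zero (s+754): 754 + j2796 → |·| = √(754²+2796²) = √8386132 ≈ 2895.9, ∠ = arctan(2796/754) ≈ 74.91°
pole (s+403): 403 + j2796 → |·| = √(403²+2796²) = √7980025 ≈ 2824.9, ∠ = arctan(2796/403) ≈ 81.80°
pole (s+997): 997 + j2796 → |·| = √(997²+2796²) = √8811625 ≈ 2968.4, ∠ = arctan(2796/997) ≈ 70.37°
|T| = 50 · 2895.9 / 8.3854e+06 ≈ 0.017268
Gain = 20 log₁₀(0.017268) ≈ -35.26 dB
∠T = 74.91° − 152.17° = -77.26°

-35.3 dB, -77.3°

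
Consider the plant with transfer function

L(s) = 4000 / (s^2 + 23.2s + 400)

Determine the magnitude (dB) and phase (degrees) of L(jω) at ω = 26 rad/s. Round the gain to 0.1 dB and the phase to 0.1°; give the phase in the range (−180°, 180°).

At s = jω = j26:
quadratic: (j26)² + 23.2·j26 + 400 = -276 + j603.2 → |·| ≈ 663.34, ∠ ≈ 114.59°
|L| = 4000 / 663.34 ≈ 6.0301
Gain = 20 log₁₀(6.0301) ≈ 15.61 dB
∠L = 0.00° − 114.59° = -114.59°

15.6 dB, -114.6°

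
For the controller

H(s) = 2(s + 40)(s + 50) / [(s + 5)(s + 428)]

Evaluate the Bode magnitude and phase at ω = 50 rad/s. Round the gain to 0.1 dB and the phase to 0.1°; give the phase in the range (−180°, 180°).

-7.6 dB, 5.4°

At s = jω = j50:
zero (s+40): 40 + j50 → |·| = √(40²+50²) = √4100 ≈ 64.031, ∠ = arctan(50/40) ≈ 51.34°
zero (s+50): 50 + j50 → |·| = √(50²+50²) = √5000 ≈ 70.711, ∠ = arctan(50/50) ≈ 45.00°
pole (s+5): 5 + j50 → |·| = √(5²+50²) = √2525 ≈ 50.249, ∠ = arctan(50/5) ≈ 84.29°
pole (s+428): 428 + j50 → |·| = √(428²+50²) = √185684 ≈ 430.91, ∠ = arctan(50/428) ≈ 6.66°
|H| = 2 · 4527.7 / 21653 ≈ 0.41821
Gain = 20 log₁₀(0.41821) ≈ -7.57 dB
∠H = 96.34° − 90.95° = 5.39°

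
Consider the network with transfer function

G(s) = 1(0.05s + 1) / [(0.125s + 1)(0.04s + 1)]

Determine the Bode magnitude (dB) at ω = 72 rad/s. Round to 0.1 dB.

-17.4 dB

At ω = 72 rad/s:
zero (1 + j72·0.05) = 1 + j3.6 → |·| ≈ 3.7363, ∠ ≈ 74.48°
pole (1 + j72·0.125) = 1 + j9 → |·| ≈ 9.0554, ∠ ≈ 83.66°
pole (1 + j72·0.04) = 1 + j2.88 → |·| ≈ 3.0487, ∠ ≈ 70.85°
|G| = 1 · 3.7363 / (9.0554 · 3.0487) ≈ 0.13534
Gain = 20 log₁₀(0.13534) ≈ -17.37 dB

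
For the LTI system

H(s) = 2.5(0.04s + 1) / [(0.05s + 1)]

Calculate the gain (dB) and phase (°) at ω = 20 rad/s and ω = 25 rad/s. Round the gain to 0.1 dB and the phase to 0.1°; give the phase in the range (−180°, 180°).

At ω = 20 rad/s:
zero (1 + j20·0.04) = 1 + j0.8 → |·| ≈ 1.2806, ∠ ≈ 38.66°
pole (1 + j20·0.05) = 1 + j1 → |·| ≈ 1.4142, ∠ ≈ 45.00°
|H| = 2.5 · 1.2806 / (1.4142) ≈ 2.2638
Gain = 20 log₁₀(2.2638) ≈ 7.10 dB
∠H = (38.66°) − (45.00°) = -6.34°

At ω = 25 rad/s:
zero (1 + j25·0.04) = 1 + j1 → |·| ≈ 1.4142, ∠ ≈ 45.00°
pole (1 + j25·0.05) = 1 + j1.25 → |·| ≈ 1.6008, ∠ ≈ 51.34°
|H| = 2.5 · 1.4142 / (1.6008) ≈ 2.2086
Gain = 20 log₁₀(2.2086) ≈ 6.88 dB
∠H = (45.00°) − (51.34°) = -6.34°

ω = 20: 7.1 dB, -6.3°; ω = 25: 6.9 dB, -6.3°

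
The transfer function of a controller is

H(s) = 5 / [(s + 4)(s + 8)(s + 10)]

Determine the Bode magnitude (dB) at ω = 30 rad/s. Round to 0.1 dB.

At s = jω = j30:
pole (s+4): 4 + j30 → |·| = √(4²+30²) = √916 ≈ 30.265, ∠ = arctan(30/4) ≈ 82.41°
pole (s+8): 8 + j30 → |·| = √(8²+30²) = √964 ≈ 31.048, ∠ = arctan(30/8) ≈ 75.07°
pole (s+10): 10 + j30 → |·| = √(10²+30²) = √1000 ≈ 31.623, ∠ = arctan(30/10) ≈ 71.57°
|H| = 5 / 29715 ≈ 0.00016827
Gain = 20 log₁₀(0.00016827) ≈ -75.48 dB

-75.5 dB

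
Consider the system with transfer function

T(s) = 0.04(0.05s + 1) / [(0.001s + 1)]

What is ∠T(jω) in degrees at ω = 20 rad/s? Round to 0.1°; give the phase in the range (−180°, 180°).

43.9°

At ω = 20 rad/s:
zero (1 + j20·0.05) = 1 + j1 → |·| ≈ 1.4142, ∠ ≈ 45.00°
pole (1 + j20·0.001) = 1 + j0.02 → |·| ≈ 1.0002, ∠ ≈ 1.15°
∠T = (45.00°) − (1.15°) = 43.85°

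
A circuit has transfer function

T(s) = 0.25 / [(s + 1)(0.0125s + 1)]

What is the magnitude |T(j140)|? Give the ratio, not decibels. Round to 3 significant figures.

0.000886

At ω = 140 rad/s:
pole (1 + j140·1) = 1 + j140 → |·| ≈ 140, ∠ ≈ 89.59°
pole (1 + j140·0.0125) = 1 + j1.75 → |·| ≈ 2.0156, ∠ ≈ 60.26°
|T| = 0.25 · 1 / (140 · 2.0156) ≈ 0.00088595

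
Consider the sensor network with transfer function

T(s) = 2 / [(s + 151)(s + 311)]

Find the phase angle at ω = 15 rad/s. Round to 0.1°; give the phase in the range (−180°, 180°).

At s = jω = j15:
pole (s+151): 151 + j15 → |·| = √(151²+15²) = √23026 ≈ 151.74, ∠ = arctan(15/151) ≈ 5.67°
pole (s+311): 311 + j15 → |·| = √(311²+15²) = √96946 ≈ 311.36, ∠ = arctan(15/311) ≈ 2.76°
∠T = 0.00° − 8.43° = -8.43°

-8.4°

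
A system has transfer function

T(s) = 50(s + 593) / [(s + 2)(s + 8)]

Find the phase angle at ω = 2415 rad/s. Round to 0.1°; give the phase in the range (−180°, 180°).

At s = jω = j2415:
zero (s+593): 593 + j2415 → |·| = √(593²+2415²) = √6183874 ≈ 2486.7, ∠ = arctan(2415/593) ≈ 76.20°
pole (s+2): 2 + j2415 → |·| = √(2²+2415²) = √5832229 ≈ 2415, ∠ = arctan(2415/2) ≈ 89.95°
pole (s+8): 8 + j2415 → |·| = √(8²+2415²) = √5832289 ≈ 2415, ∠ = arctan(2415/8) ≈ 89.81°
∠T = 76.20° − 179.76° = -103.56°

-103.6°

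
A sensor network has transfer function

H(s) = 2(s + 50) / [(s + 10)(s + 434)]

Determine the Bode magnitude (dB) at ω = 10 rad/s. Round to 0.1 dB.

-35.6 dB

At s = jω = j10:
zero (s+50): 50 + j10 → |·| = √(50²+10²) = √2600 ≈ 50.99, ∠ = arctan(10/50) ≈ 11.31°
pole (s+10): 10 + j10 → |·| = √(10²+10²) = √200 ≈ 14.142, ∠ = arctan(10/10) ≈ 45.00°
pole (s+434): 434 + j10 → |·| = √(434²+10²) = √188456 ≈ 434.12, ∠ = arctan(10/434) ≈ 1.32°
|H| = 2 · 50.99 / 6139.3 ≈ 0.016611
Gain = 20 log₁₀(0.016611) ≈ -35.59 dB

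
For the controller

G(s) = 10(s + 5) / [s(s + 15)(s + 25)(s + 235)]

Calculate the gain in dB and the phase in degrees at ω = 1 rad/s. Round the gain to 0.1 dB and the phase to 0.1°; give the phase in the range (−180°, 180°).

At s = jω = j1:
zero (s+5): 5 + j1 → |·| = √(5²+1²) = √26 ≈ 5.099, ∠ = arctan(1/5) ≈ 11.31°
pole (s+15): 15 + j1 → |·| = √(15²+1²) = √226 ≈ 15.033, ∠ = arctan(1/15) ≈ 3.81°
pole (s+25): 25 + j1 → |·| = √(25²+1²) = √626 ≈ 25.02, ∠ = arctan(1/25) ≈ 2.29°
pole (s+235): 235 + j1 → |·| = √(235²+1²) = √55226 ≈ 235, ∠ = arctan(1/235) ≈ 0.24°
pole at origin: |s| = 1, ∠ = 90.00° (in denominator)
|G| = 10 · 5.099 / 88390 ≈ 0.00057688
Gain = 20 log₁₀(0.00057688) ≈ -64.78 dB
∠G = 11.31° − 96.34° = -85.03°

-64.8 dB, -85.0°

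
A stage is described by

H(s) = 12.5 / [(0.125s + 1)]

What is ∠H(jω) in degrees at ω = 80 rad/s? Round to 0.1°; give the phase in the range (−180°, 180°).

At ω = 80 rad/s:
pole (1 + j80·0.125) = 1 + j10 → |·| ≈ 10.05, ∠ ≈ 84.29°
∠H = (0°) − (84.29°) = -84.29°

-84.3°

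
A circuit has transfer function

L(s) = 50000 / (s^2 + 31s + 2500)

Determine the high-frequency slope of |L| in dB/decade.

Each pole contributes −20 dB/decade at high frequency; each zero contributes +20 dB/decade.
Net: 0 zero(s) − 2 pole(s) → -40 dB/decade.

-40 dB/decade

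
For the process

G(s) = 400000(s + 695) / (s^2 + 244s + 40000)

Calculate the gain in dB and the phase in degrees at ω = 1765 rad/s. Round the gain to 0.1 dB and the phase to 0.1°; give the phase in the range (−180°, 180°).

47.8 dB, -103.5°

At s = jω = j1765:
zero (s+695): 695 + j1765 → |·| = √(695²+1765²) = √3598250 ≈ 1896.9, ∠ = arctan(1765/695) ≈ 68.51°
quadratic: (j1765)² + 244·j1765 + 40000 = -3075225 + j430660 → |·| ≈ 3.1052e+06, ∠ ≈ 172.03°
|G| = 400000 · 1896.9 / 3.1052e+06 ≈ 244.35
Gain = 20 log₁₀(244.35) ≈ 47.76 dB
∠G = 68.51° − 172.03° = -103.52°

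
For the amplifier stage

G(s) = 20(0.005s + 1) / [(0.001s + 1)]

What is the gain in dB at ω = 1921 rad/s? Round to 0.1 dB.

39.0 dB

At ω = 1921 rad/s:
zero (1 + j1921·0.005) = 1 + j9.605 → |·| ≈ 9.6569, ∠ ≈ 84.06°
pole (1 + j1921·0.001) = 1 + j1.921 → |·| ≈ 2.1657, ∠ ≈ 62.50°
|G| = 20 · 9.6569 / (2.1657) ≈ 89.18
Gain = 20 log₁₀(89.18) ≈ 39.01 dB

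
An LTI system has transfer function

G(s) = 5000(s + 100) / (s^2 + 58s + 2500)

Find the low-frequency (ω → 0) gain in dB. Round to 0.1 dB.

G(0) = 5000·100 / 2500 = 200
20 log₁₀(200) ≈ 46.02 dB

46.0 dB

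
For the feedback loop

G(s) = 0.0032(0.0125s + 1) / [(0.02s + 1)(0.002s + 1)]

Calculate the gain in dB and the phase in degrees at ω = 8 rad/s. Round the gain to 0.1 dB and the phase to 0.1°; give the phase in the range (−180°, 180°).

At ω = 8 rad/s:
zero (1 + j8·0.0125) = 1 + j0.1 → |·| ≈ 1.005, ∠ ≈ 5.71°
pole (1 + j8·0.02) = 1 + j0.16 → |·| ≈ 1.0127, ∠ ≈ 9.09°
pole (1 + j8·0.002) = 1 + j0.016 → |·| ≈ 1.0001, ∠ ≈ 0.92°
|G| = 0.0032 · 1.005 / (1.0127 · 1.0001) ≈ 0.0031754
Gain = 20 log₁₀(0.0031754) ≈ -49.96 dB
∠G = (5.71°) − (9.09° + 0.92°) = -4.30°

-50.0 dB, -4.3°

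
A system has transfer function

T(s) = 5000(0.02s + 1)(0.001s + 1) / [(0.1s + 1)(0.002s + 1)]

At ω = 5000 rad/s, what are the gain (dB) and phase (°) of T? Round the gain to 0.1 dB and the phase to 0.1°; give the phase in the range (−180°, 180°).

At ω = 5000 rad/s:
zero (1 + j5000·0.02) = 1 + j100 → |·| ≈ 100, ∠ ≈ 89.43°
zero (1 + j5000·0.001) = 1 + j5 → |·| ≈ 5.099, ∠ ≈ 78.69°
pole (1 + j5000·0.1) = 1 + j500 → |·| ≈ 500, ∠ ≈ 89.89°
pole (1 + j5000·0.002) = 1 + j10 → |·| ≈ 10.05, ∠ ≈ 84.29°
|T| = 5000 · 100 · 5.099 / (500 · 10.05) ≈ 507.36
Gain = 20 log₁₀(507.36) ≈ 54.11 dB
∠T = (89.43° + 78.69°) − (89.89° + 84.29°) = -6.06°

54.1 dB, -6.1°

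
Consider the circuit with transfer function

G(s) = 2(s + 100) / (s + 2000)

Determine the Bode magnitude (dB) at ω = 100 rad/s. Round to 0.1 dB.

At s = jω = j100:
zero (s+100): 100 + j100 → |·| = √(100²+100²) = √20000 ≈ 141.42, ∠ = arctan(100/100) ≈ 45.00°
pole (s+2000): 2000 + j100 → |·| = √(2000²+100²) = √4010000 ≈ 2002.5, ∠ = arctan(100/2000) ≈ 2.86°
|G| = 2 · 141.42 / 2002.5 ≈ 0.14124
Gain = 20 log₁₀(0.14124) ≈ -17.00 dB

-17.0 dB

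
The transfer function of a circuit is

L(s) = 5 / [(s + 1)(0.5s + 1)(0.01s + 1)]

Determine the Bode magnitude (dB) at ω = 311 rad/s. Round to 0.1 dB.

At ω = 311 rad/s:
pole (1 + j311·1) = 1 + j311 → |·| ≈ 311, ∠ ≈ 89.82°
pole (1 + j311·0.5) = 1 + j155.5 → |·| ≈ 155.5, ∠ ≈ 89.63°
pole (1 + j311·0.01) = 1 + j3.11 → |·| ≈ 3.2668, ∠ ≈ 72.18°
|L| = 5 · 1 / (311 · 155.5 · 3.2668) ≈ 3.1649e-05
Gain = 20 log₁₀(3.1649e-05) ≈ -89.99 dB

-90.0 dB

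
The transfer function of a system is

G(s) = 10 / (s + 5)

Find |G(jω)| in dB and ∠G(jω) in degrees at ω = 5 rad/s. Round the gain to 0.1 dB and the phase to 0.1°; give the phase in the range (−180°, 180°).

Substitute s = j5:
Numerator: 10 = 10 + j0
Denominator: (j5) + 5 = 5 + j5
|N| = √(10² + 0²) ≈ 10, ∠N ≈ 0.00°
|D| = √(5² + 5²) ≈ 7.0711, ∠D ≈ 45.00°
|G| = 10 / 7.0711 ≈ 1.4142
Gain = 20 log₁₀(1.4142) ≈ 3.01 dB
∠G = 0.00° − 45.00° = -45.00°

3.0 dB, -45.0°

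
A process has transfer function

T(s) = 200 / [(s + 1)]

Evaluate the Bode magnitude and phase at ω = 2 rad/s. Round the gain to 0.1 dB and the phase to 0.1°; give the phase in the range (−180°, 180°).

At ω = 2 rad/s:
pole (1 + j2·1) = 1 + j2 → |·| ≈ 2.2361, ∠ ≈ 63.43°
|T| = 200 · 1 / (2.2361) ≈ 89.441
Gain = 20 log₁₀(89.441) ≈ 39.03 dB
∠T = (0°) − (63.43°) = -63.43°

39.0 dB, -63.4°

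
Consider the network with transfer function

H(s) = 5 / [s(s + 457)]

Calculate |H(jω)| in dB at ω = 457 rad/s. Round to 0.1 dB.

-95.4 dB

At s = jω = j457:
pole (s+457): 457 + j457 → |·| = √(457²+457²) = √417698 ≈ 646.3, ∠ = arctan(457/457) ≈ 45.00°
pole at origin: |s| = 457, ∠ = 90.00° (in denominator)
|H| = 5 / 2.9536e+05 ≈ 1.6928e-05
Gain = 20 log₁₀(1.6928e-05) ≈ -95.43 dB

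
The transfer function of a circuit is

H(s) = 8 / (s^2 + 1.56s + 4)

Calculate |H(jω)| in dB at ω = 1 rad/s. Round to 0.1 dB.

At s = jω = j1:
quadratic: (j1)² + 1.56·j1 + 4 = 3 + j1.56 → |·| ≈ 3.3814, ∠ ≈ 27.47°
|H| = 8 / 3.3814 ≈ 2.3659
Gain = 20 log₁₀(2.3659) ≈ 7.48 dB

7.5 dB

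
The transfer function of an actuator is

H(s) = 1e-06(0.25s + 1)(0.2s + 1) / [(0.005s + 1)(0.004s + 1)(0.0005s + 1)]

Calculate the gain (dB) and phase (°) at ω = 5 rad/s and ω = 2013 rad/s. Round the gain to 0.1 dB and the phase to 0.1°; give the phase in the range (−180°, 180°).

ω = 5: -112.9 dB, 93.6°; ω = 2013: -55.2 dB, -32.7°

At ω = 5 rad/s:
zero (1 + j5·0.25) = 1 + j1.25 → |·| ≈ 1.6008, ∠ ≈ 51.34°
zero (1 + j5·0.2) = 1 + j1 → |·| ≈ 1.4142, ∠ ≈ 45.00°
pole (1 + j5·0.005) = 1 + j0.025 → |·| ≈ 1.0003, ∠ ≈ 1.43°
pole (1 + j5·0.004) = 1 + j0.02 → |·| ≈ 1.0002, ∠ ≈ 1.15°
pole (1 + j5·0.0005) = 1 + j0.0025 → |·| ≈ 1, ∠ ≈ 0.14°
|H| = 1e-06 · 1.6008 · 1.4142 / (1.0003 · 1.0002 · 1) ≈ 2.2627e-06
Gain = 20 log₁₀(2.2627e-06) ≈ -112.91 dB
∠H = (51.34° + 45.00°) − (1.43° + 1.15° + 0.14°) = 93.62°

At ω = 2013 rad/s:
zero (1 + j2013·0.25) = 1 + j503.25 → |·| ≈ 503.25, ∠ ≈ 89.89°
zero (1 + j2013·0.2) = 1 + j402.6 → |·| ≈ 402.6, ∠ ≈ 89.86°
pole (1 + j2013·0.005) = 1 + j10.065 → |·| ≈ 10.115, ∠ ≈ 84.33°
pole (1 + j2013·0.004) = 1 + j8.052 → |·| ≈ 8.1139, ∠ ≈ 82.92°
pole (1 + j2013·0.0005) = 1 + j1.0065 → |·| ≈ 1.4188, ∠ ≈ 45.19°
|H| = 1e-06 · 503.25 · 402.6 / (10.115 · 8.1139 · 1.4188) ≈ 0.00174
Gain = 20 log₁₀(0.00174) ≈ -55.19 dB
∠H = (89.89° + 89.86°) − (84.33° + 82.92° + 45.19°) = -32.69°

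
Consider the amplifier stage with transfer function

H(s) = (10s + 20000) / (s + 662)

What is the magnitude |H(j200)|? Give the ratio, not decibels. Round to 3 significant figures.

29.1

Substitute s = j200:
Numerator: 10(j200) + 20000 = 20000 + j2000
Denominator: (j200) + 662 = 662 + j200
|N| = √(20000² + 2000²) ≈ 20100, ∠N ≈ 5.71°
|D| = √(662² + 200²) ≈ 691.55, ∠D ≈ 16.81°
|H| = 20100 / 691.55 ≈ 29.065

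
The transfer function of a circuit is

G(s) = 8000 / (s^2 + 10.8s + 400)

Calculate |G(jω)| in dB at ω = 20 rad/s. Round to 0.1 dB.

31.4 dB

At s = jω = j20:
quadratic: (j20)² + 10.8·j20 + 400 = 0 + j216 → |·| ≈ 216, ∠ ≈ 90.00°
|G| = 8000 / 216 ≈ 37.037
Gain = 20 log₁₀(37.037) ≈ 31.37 dB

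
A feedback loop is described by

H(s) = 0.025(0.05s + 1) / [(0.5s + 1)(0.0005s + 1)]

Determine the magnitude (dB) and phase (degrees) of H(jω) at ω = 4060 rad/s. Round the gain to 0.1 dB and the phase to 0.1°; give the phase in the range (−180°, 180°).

At ω = 4060 rad/s:
zero (1 + j4060·0.05) = 1 + j203 → |·| ≈ 203, ∠ ≈ 89.72°
pole (1 + j4060·0.5) = 1 + j2030 → |·| ≈ 2030, ∠ ≈ 89.97°
pole (1 + j4060·0.0005) = 1 + j2.03 → |·| ≈ 2.2629, ∠ ≈ 63.77°
|H| = 0.025 · 203 / (2030 · 2.2629) ≈ 0.0011048
Gain = 20 log₁₀(0.0011048) ≈ -59.13 dB
∠H = (89.72°) − (89.97° + 63.77°) = -64.02°

-59.1 dB, -64.0°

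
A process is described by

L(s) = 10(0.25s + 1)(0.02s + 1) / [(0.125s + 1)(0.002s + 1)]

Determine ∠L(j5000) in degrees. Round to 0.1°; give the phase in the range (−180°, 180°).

5.2°

At ω = 5000 rad/s:
zero (1 + j5000·0.25) = 1 + j1250 → |·| ≈ 1250, ∠ ≈ 89.95°
zero (1 + j5000·0.02) = 1 + j100 → |·| ≈ 100, ∠ ≈ 89.43°
pole (1 + j5000·0.125) = 1 + j625 → |·| ≈ 625, ∠ ≈ 89.91°
pole (1 + j5000·0.002) = 1 + j10 → |·| ≈ 10.05, ∠ ≈ 84.29°
∠L = (89.95° + 89.43°) − (89.91° + 84.29°) = 5.18°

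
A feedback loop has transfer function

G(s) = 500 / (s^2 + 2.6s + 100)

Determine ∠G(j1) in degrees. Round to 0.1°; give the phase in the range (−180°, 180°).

-1.5°

At s = jω = j1:
quadratic: (j1)² + 2.6·j1 + 100 = 99 + j2.6 → |·| ≈ 99.034, ∠ ≈ 1.50°
∠G = 0.00° − 1.50° = -1.50°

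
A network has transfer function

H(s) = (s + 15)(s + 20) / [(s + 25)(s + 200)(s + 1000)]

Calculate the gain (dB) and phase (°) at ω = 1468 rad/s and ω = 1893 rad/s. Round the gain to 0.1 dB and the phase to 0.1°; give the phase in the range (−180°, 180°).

ω = 1468: -65.1 dB, -48.4°; ω = 1893: -66.7 dB, -56.4°

At s = jω = j1468:
zero (s+15): 15 + j1468 → |·| = √(15²+1468²) = √2155249 ≈ 1468.1, ∠ = arctan(1468/15) ≈ 89.41°
zero (s+20): 20 + j1468 → |·| = √(20²+1468²) = √2155424 ≈ 1468.1, ∠ = arctan(1468/20) ≈ 89.22°
pole (s+25): 25 + j1468 → |·| = √(25²+1468²) = √2155649 ≈ 1468.2, ∠ = arctan(1468/25) ≈ 89.02°
pole (s+200): 200 + j1468 → |·| = √(200²+1468²) = √2195024 ≈ 1481.6, ∠ = arctan(1468/200) ≈ 82.24°
pole (s+1000): 1000 + j1468 → |·| = √(1000²+1468²) = √3155024 ≈ 1776.2, ∠ = arctan(1468/1000) ≈ 55.74°
|H| = 1 · 2.1553e+06 / 3.8637e+09 ≈ 0.00055783
Gain = 20 log₁₀(0.00055783) ≈ -65.07 dB
∠H = 178.63° − 227.00° = -48.37°

At s = jω = j1893:
zero (s+15): 15 + j1893 → |·| = √(15²+1893²) = √3583674 ≈ 1893.1, ∠ = arctan(1893/15) ≈ 89.55°
zero (s+20): 20 + j1893 → |·| = √(20²+1893²) = √3583849 ≈ 1893.1, ∠ = arctan(1893/20) ≈ 89.39°
pole (s+25): 25 + j1893 → |·| = √(25²+1893²) = √3584074 ≈ 1893.2, ∠ = arctan(1893/25) ≈ 89.24°
pole (s+200): 200 + j1893 → |·| = √(200²+1893²) = √3623449 ≈ 1903.5, ∠ = arctan(1893/200) ≈ 83.97°
pole (s+1000): 1000 + j1893 → |·| = √(1000²+1893²) = √4583449 ≈ 2140.9, ∠ = arctan(1893/1000) ≈ 62.15°
|H| = 1 · 3.5838e+06 / 7.7152e+09 ≈ 0.00046451
Gain = 20 log₁₀(0.00046451) ≈ -66.66 dB
∠H = 178.94° − 235.36° = -56.42°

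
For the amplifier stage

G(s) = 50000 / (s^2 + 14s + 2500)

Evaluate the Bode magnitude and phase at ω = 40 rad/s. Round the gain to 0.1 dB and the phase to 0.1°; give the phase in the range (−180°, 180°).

At s = jω = j40:
quadratic: (j40)² + 14·j40 + 2500 = 900 + j560 → |·| ≈ 1060, ∠ ≈ 31.89°
|G| = 50000 / 1060 ≈ 47.17
Gain = 20 log₁₀(47.17) ≈ 33.47 dB
∠G = 0.00° − 31.89° = -31.89°

33.5 dB, -31.9°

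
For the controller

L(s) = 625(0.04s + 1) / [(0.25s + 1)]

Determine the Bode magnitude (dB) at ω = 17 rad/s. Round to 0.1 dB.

44.8 dB

At ω = 17 rad/s:
zero (1 + j17·0.04) = 1 + j0.68 → |·| ≈ 1.2093, ∠ ≈ 34.22°
pole (1 + j17·0.25) = 1 + j4.25 → |·| ≈ 4.3661, ∠ ≈ 76.76°
|L| = 625 · 1.2093 / (4.3661) ≈ 173.11
Gain = 20 log₁₀(173.11) ≈ 44.77 dB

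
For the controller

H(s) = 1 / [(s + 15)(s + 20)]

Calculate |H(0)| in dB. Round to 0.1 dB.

H(0) = 1 / (15·20) ≈ 0.0033333
20 log₁₀(0.0033333) ≈ -49.54 dB

-49.5 dB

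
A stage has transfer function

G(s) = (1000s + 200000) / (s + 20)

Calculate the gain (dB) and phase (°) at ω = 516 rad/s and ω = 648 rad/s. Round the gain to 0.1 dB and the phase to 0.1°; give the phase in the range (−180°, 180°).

ω = 516: 60.6 dB, -19.0°; ω = 648: 60.4 dB, -15.4°

Substitute s = j516:
Numerator: 1000(j516) + 200000 = 200000 + j516000
Denominator: (j516) + 20 = 20 + j516
|N| = √(200000² + 516000²) ≈ 5.534e+05, ∠N ≈ 68.81°
|D| = √(20² + 516²) ≈ 516.39, ∠D ≈ 87.78°
|G| = 5.534e+05 / 516.39 ≈ 1071.7
Gain = 20 log₁₀(1071.7) ≈ 60.60 dB
∠G = 68.81° − 87.78° = -18.97°

Substitute s = j648:
Numerator: 1000(j648) + 200000 = 200000 + j648000
Denominator: (j648) + 20 = 20 + j648
|N| = √(200000² + 648000²) ≈ 6.7816e+05, ∠N ≈ 72.85°
|D| = √(20² + 648²) ≈ 648.31, ∠D ≈ 88.23°
|G| = 6.7816e+05 / 648.31 ≈ 1046
Gain = 20 log₁₀(1046) ≈ 60.39 dB
∠G = 72.85° − 88.23° = -15.38°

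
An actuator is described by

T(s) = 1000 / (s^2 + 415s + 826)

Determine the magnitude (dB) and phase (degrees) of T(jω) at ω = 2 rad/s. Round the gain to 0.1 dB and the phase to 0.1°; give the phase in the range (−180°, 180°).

-1.4 dB, -45.3°

Substitute s = j2:
Numerator: 1000 = 1000 + j0
Denominator: (j2)^2 + 415(j2) + 826 = 822 + j830
|N| = √(1000² + 0²) ≈ 1000, ∠N ≈ 0.00°
|D| = √(822² + 830²) ≈ 1168.2, ∠D ≈ 45.28°
|T| = 1000 / 1168.2 ≈ 0.85602
Gain = 20 log₁₀(0.85602) ≈ -1.35 dB
∠T = 0.00° − 45.28° = -45.28°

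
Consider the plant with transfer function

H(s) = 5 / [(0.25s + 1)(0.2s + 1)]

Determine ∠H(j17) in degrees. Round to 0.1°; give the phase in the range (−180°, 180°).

-150.4°

At ω = 17 rad/s:
pole (1 + j17·0.25) = 1 + j4.25 → |·| ≈ 4.3661, ∠ ≈ 76.76°
pole (1 + j17·0.2) = 1 + j3.4 → |·| ≈ 3.544, ∠ ≈ 73.61°
∠H = (0°) − (76.76° + 73.61°) = -150.37°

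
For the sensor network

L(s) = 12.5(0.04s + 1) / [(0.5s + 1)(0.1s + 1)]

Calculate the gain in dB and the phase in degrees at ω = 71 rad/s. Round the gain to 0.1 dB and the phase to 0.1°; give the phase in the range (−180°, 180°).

-16.6 dB, -99.8°

At ω = 71 rad/s:
zero (1 + j71·0.04) = 1 + j2.84 → |·| ≈ 3.0109, ∠ ≈ 70.60°
pole (1 + j71·0.5) = 1 + j35.5 → |·| ≈ 35.514, ∠ ≈ 88.39°
pole (1 + j71·0.1) = 1 + j7.1 → |·| ≈ 7.1701, ∠ ≈ 81.98°
|L| = 12.5 · 3.0109 / (35.514 · 7.1701) ≈ 0.1478
Gain = 20 log₁₀(0.1478) ≈ -16.61 dB
∠L = (70.60°) − (88.39° + 81.98°) = -99.77°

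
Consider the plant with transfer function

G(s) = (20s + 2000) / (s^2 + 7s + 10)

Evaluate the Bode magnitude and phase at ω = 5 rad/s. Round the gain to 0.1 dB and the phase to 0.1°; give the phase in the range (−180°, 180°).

Substitute s = j5:
Numerator: 20(j5) + 2000 = 2000 + j100
Denominator: (j5)^2 + 7(j5) + 10 = -15 + j35
|N| = √(2000² + 100²) ≈ 2002.5, ∠N ≈ 2.86°
|D| = √(15² + 35²) ≈ 38.079, ∠D ≈ 113.20°
|G| = 2002.5 / 38.079 ≈ 52.588
Gain = 20 log₁₀(52.588) ≈ 34.42 dB
∠G = 2.86° − 113.20° = -110.34°

34.4 dB, -110.3°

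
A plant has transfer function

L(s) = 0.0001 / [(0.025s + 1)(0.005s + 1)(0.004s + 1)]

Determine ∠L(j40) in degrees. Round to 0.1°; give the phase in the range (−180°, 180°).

At ω = 40 rad/s:
pole (1 + j40·0.025) = 1 + j1 → |·| ≈ 1.4142, ∠ ≈ 45.00°
pole (1 + j40·0.005) = 1 + j0.2 → |·| ≈ 1.0198, ∠ ≈ 11.31°
pole (1 + j40·0.004) = 1 + j0.16 → |·| ≈ 1.0127, ∠ ≈ 9.09°
∠L = (0°) − (45.00° + 11.31° + 9.09°) = -65.40°

-65.4°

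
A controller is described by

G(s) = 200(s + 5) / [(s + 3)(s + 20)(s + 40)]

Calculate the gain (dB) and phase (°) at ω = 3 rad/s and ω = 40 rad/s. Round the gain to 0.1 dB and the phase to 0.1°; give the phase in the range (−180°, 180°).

ω = 3: -9.4 dB, -26.9°; ω = 40: -22.0 dB, -111.3°

At s = jω = j3:
zero (s+5): 5 + j3 → |·| = √(5²+3²) = √34 ≈ 5.831, ∠ = arctan(3/5) ≈ 30.96°
pole (s+3): 3 + j3 → |·| = √(3²+3²) = √18 ≈ 4.2426, ∠ = arctan(3/3) ≈ 45.00°
pole (s+20): 20 + j3 → |·| = √(20²+3²) = √409 ≈ 20.224, ∠ = arctan(3/20) ≈ 8.53°
pole (s+40): 40 + j3 → |·| = √(40²+3²) = √1609 ≈ 40.112, ∠ = arctan(3/40) ≈ 4.29°
|G| = 200 · 5.831 / 3441.7 ≈ 0.33884
Gain = 20 log₁₀(0.33884) ≈ -9.40 dB
∠G = 30.96° − 57.82° = -26.86°

At s = jω = j40:
zero (s+5): 5 + j40 → |·| = √(5²+40²) = √1625 ≈ 40.311, ∠ = arctan(40/5) ≈ 82.87°
pole (s+3): 3 + j40 → |·| = √(3²+40²) = √1609 ≈ 40.112, ∠ = arctan(40/3) ≈ 85.71°
pole (s+20): 20 + j40 → |·| = √(20²+40²) = √2000 ≈ 44.721, ∠ = arctan(40/20) ≈ 63.43°
pole (s+40): 40 + j40 → |·| = √(40²+40²) = √3200 ≈ 56.569, ∠ = arctan(40/40) ≈ 45.00°
|G| = 200 · 40.311 / 1.0148e+05 ≈ 0.079446
Gain = 20 log₁₀(0.079446) ≈ -22.00 dB
∠G = 82.87° − 194.14° = -111.27°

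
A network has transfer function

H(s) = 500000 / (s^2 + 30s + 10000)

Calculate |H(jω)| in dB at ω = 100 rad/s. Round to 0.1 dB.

At s = jω = j100:
quadratic: (j100)² + 30·j100 + 10000 = 0 + j3000 → |·| ≈ 3000, ∠ ≈ 90.00°
|H| = 500000 / 3000 ≈ 166.67
Gain = 20 log₁₀(166.67) ≈ 44.44 dB

44.4 dB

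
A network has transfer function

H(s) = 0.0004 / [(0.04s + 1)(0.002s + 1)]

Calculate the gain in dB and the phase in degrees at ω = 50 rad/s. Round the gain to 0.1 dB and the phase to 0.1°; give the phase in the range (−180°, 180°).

At ω = 50 rad/s:
pole (1 + j50·0.04) = 1 + j2 → |·| ≈ 2.2361, ∠ ≈ 63.43°
pole (1 + j50·0.002) = 1 + j0.1 → |·| ≈ 1.005, ∠ ≈ 5.71°
|H| = 0.0004 · 1 / (2.2361 · 1.005) ≈ 0.00017799
Gain = 20 log₁₀(0.00017799) ≈ -74.99 dB
∠H = (0°) − (63.43° + 5.71°) = -69.14°

-75.0 dB, -69.1°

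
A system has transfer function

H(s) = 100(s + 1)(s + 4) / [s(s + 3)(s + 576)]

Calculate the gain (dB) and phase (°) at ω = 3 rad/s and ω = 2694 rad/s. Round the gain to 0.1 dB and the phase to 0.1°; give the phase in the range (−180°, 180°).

At s = jω = j3:
zero (s+1): 1 + j3 → |·| = √(1²+3²) = √10 ≈ 3.1623, ∠ = arctan(3/1) ≈ 71.57°
zero (s+4): 4 + j3 → |·| = √(4²+3²) = √25 ≈ 5, ∠ = arctan(3/4) ≈ 36.87°
pole (s+3): 3 + j3 → |·| = √(3²+3²) = √18 ≈ 4.2426, ∠ = arctan(3/3) ≈ 45.00°
pole (s+576): 576 + j3 → |·| = √(576²+3²) = √331785 ≈ 576.01, ∠ = arctan(3/576) ≈ 0.30°
pole at origin: |s| = 3, ∠ = 90.00° (in denominator)
|H| = 100 · 15.812 / 7331.3 ≈ 0.21568
Gain = 20 log₁₀(0.21568) ≈ -13.32 dB
∠H = 108.44° − 135.30° = -26.86°

At s = jω = j2694:
zero (s+1): 1 + j2694 → |·| = √(1²+2694²) = √7257637 ≈ 2694, ∠ = arctan(2694/1) ≈ 89.98°
zero (s+4): 4 + j2694 → |·| = √(4²+2694²) = √7257652 ≈ 2694, ∠ = arctan(2694/4) ≈ 89.91°
pole (s+3): 3 + j2694 → |·| = √(3²+2694²) = √7257645 ≈ 2694, ∠ = arctan(2694/3) ≈ 89.94°
pole (s+576): 576 + j2694 → |·| = √(576²+2694²) = √7589412 ≈ 2754.9, ∠ = arctan(2694/576) ≈ 77.93°
pole at origin: |s| = 2694, ∠ = 90.00° (in denominator)
|H| = 100 · 7.2576e+06 / 1.9994e+10 ≈ 0.036299
Gain = 20 log₁₀(0.036299) ≈ -28.80 dB
∠H = 179.89° − 257.87° = -77.98°

ω = 3: -13.3 dB, -26.9°; ω = 2694: -28.8 dB, -78.0°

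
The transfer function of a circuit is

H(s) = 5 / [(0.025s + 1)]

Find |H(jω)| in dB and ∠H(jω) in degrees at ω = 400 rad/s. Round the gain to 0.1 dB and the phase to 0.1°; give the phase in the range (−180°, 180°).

-6.1 dB, -84.3°

At ω = 400 rad/s:
pole (1 + j400·0.025) = 1 + j10 → |·| ≈ 10.05, ∠ ≈ 84.29°
|H| = 5 · 1 / (10.05) ≈ 0.49751
Gain = 20 log₁₀(0.49751) ≈ -6.06 dB
∠H = (0°) − (84.29°) = -84.29°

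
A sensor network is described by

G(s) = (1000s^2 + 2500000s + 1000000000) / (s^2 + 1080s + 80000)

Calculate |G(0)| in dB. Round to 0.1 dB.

81.9 dB

G(0) = 1000000000 / 80000 = 12500
20 log₁₀(12500) ≈ 81.94 dB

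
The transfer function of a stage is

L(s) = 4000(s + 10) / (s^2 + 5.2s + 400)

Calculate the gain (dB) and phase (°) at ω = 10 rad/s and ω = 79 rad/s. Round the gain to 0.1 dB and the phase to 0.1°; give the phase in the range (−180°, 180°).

ω = 10: 45.4 dB, 35.2°; ω = 79: 34.7 dB, -93.2°

At s = jω = j10:
zero (s+10): 10 + j10 → |·| = √(10²+10²) = √200 ≈ 14.142, ∠ = arctan(10/10) ≈ 45.00°
quadratic: (j10)² + 5.2·j10 + 400 = 300 + j52 → |·| ≈ 304.47, ∠ ≈ 9.83°
|L| = 4000 · 14.142 / 304.47 ≈ 185.79
Gain = 20 log₁₀(185.79) ≈ 45.38 dB
∠L = 45.00° − 9.83° = 35.17°

At s = jω = j79:
zero (s+10): 10 + j79 → |·| = √(10²+79²) = √6341 ≈ 79.63, ∠ = arctan(79/10) ≈ 82.79°
quadratic: (j79)² + 5.2·j79 + 400 = -5841 + j410.8 → |·| ≈ 5855.4, ∠ ≈ 175.98°
|L| = 4000 · 79.63 / 5855.4 ≈ 54.398
Gain = 20 log₁₀(54.398) ≈ 34.71 dB
∠L = 82.79° − 175.98° = -93.19°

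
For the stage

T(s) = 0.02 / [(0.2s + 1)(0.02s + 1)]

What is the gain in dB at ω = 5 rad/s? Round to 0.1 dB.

-37.0 dB

At ω = 5 rad/s:
pole (1 + j5·0.2) = 1 + j1 → |·| ≈ 1.4142, ∠ ≈ 45.00°
pole (1 + j5·0.02) = 1 + j0.1 → |·| ≈ 1.005, ∠ ≈ 5.71°
|T| = 0.02 · 1 / (1.4142 · 1.005) ≈ 0.014072
Gain = 20 log₁₀(0.014072) ≈ -37.03 dB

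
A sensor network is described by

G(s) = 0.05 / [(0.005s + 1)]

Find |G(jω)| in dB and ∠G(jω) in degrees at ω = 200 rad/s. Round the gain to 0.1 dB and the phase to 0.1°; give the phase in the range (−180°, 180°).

At ω = 200 rad/s:
pole (1 + j200·0.005) = 1 + j1 → |·| ≈ 1.4142, ∠ ≈ 45.00°
|G| = 0.05 · 1 / (1.4142) ≈ 0.035356
Gain = 20 log₁₀(0.035356) ≈ -29.03 dB
∠G = (0°) − (45.00°) = -45.00°

-29.0 dB, -45.0°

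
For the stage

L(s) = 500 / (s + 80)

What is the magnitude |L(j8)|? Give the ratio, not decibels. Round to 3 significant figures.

Substitute s = j8:
Numerator: 500 = 500 + j0
Denominator: (j8) + 80 = 80 + j8
|N| = √(500² + 0²) ≈ 500, ∠N ≈ 0.00°
|D| = √(80² + 8²) ≈ 80.399, ∠D ≈ 5.71°
|L| = 500 / 80.399 ≈ 6.219

6.22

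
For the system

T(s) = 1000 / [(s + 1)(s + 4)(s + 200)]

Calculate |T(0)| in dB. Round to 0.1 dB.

1.9 dB

T(0) = 1000 / (1·4·200) = 1.25
20 log₁₀(1.25) ≈ 1.94 dB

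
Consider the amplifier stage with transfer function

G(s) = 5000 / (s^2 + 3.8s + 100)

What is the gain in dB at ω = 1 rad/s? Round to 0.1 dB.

At s = jω = j1:
quadratic: (j1)² + 3.8·j1 + 100 = 99 + j3.8 → |·| ≈ 99.073, ∠ ≈ 2.20°
|G| = 5000 / 99.073 ≈ 50.468
Gain = 20 log₁₀(50.468) ≈ 34.06 dB

34.1 dB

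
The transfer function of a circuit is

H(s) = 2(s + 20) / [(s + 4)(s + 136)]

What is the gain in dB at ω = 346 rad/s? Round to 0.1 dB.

At s = jω = j346:
zero (s+20): 20 + j346 → |·| = √(20²+346²) = √120116 ≈ 346.58, ∠ = arctan(346/20) ≈ 86.69°
pole (s+4): 4 + j346 → |·| = √(4²+346²) = √119732 ≈ 346.02, ∠ = arctan(346/4) ≈ 89.34°
pole (s+136): 136 + j346 → |·| = √(136²+346²) = √138212 ≈ 371.77, ∠ = arctan(346/136) ≈ 68.54°
|H| = 2 · 346.58 / 1.2864e+05 ≈ 0.0053884
Gain = 20 log₁₀(0.0053884) ≈ -45.37 dB

-45.4 dB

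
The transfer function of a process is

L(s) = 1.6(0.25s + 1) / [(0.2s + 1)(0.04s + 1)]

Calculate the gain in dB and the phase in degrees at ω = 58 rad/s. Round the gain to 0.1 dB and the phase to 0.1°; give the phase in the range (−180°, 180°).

At ω = 58 rad/s:
zero (1 + j58·0.25) = 1 + j14.5 → |·| ≈ 14.534, ∠ ≈ 86.05°
pole (1 + j58·0.2) = 1 + j11.6 → |·| ≈ 11.643, ∠ ≈ 85.07°
pole (1 + j58·0.04) = 1 + j2.32 → |·| ≈ 2.5263, ∠ ≈ 66.68°
|L| = 1.6 · 14.534 / (11.643 · 2.5263) ≈ 0.7906
Gain = 20 log₁₀(0.7906) ≈ -2.04 dB
∠L = (86.05°) − (85.07° + 66.68°) = -65.70°

-2.0 dB, -65.7°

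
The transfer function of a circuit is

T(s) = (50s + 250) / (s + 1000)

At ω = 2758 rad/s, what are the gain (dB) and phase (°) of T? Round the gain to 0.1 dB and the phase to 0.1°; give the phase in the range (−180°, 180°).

33.4 dB, 19.8°

Substitute s = j2758:
Numerator: 50(j2758) + 250 = 250 + j137900
Denominator: (j2758) + 1000 = 1000 + j2758
|N| = √(250² + 137900²) ≈ 1.379e+05, ∠N ≈ 89.90°
|D| = √(1000² + 2758²) ≈ 2933.7, ∠D ≈ 70.07°
|T| = 1.379e+05 / 2933.7 ≈ 47.005
Gain = 20 log₁₀(47.005) ≈ 33.44 dB
∠T = 89.90° − 70.07° = 19.83°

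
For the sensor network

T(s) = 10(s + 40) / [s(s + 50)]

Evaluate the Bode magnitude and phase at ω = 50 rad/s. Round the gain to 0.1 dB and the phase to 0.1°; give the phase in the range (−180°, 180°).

At s = jω = j50:
zero (s+40): 40 + j50 → |·| = √(40²+50²) = √4100 ≈ 64.031, ∠ = arctan(50/40) ≈ 51.34°
pole (s+50): 50 + j50 → |·| = √(50²+50²) = √5000 ≈ 70.711, ∠ = arctan(50/50) ≈ 45.00°
pole at origin: |s| = 50, ∠ = 90.00° (in denominator)
|T| = 10 · 64.031 / 3535.5 ≈ 0.18111
Gain = 20 log₁₀(0.18111) ≈ -14.84 dB
∠T = 51.34° − 135.00° = -83.66°

-14.8 dB, -83.7°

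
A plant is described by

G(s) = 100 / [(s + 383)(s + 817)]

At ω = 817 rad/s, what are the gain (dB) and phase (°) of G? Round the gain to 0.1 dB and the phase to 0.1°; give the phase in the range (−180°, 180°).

At s = jω = j817:
pole (s+383): 383 + j817 → |·| = √(383²+817²) = √814178 ≈ 902.32, ∠ = arctan(817/383) ≈ 64.88°
pole (s+817): 817 + j817 → |·| = √(817²+817²) = √1334978 ≈ 1155.4, ∠ = arctan(817/817) ≈ 45.00°
|G| = 100 / 1.0425e+06 ≈ 9.5923e-05
Gain = 20 log₁₀(9.5923e-05) ≈ -80.36 dB
∠G = 0.00° − 109.88° = -109.88°

-80.4 dB, -109.9°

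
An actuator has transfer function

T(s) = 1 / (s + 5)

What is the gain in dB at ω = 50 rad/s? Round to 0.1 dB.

-34.0 dB

At s = jω = j50:
pole (s+5): 5 + j50 → |·| = √(5²+50²) = √2525 ≈ 50.249, ∠ = arctan(50/5) ≈ 84.29°
|T| = 1 / 50.249 ≈ 0.019901
Gain = 20 log₁₀(0.019901) ≈ -34.02 dB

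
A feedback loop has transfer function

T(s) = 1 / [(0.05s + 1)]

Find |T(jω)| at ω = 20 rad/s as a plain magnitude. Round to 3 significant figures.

0.707

At ω = 20 rad/s:
pole (1 + j20·0.05) = 1 + j1 → |·| ≈ 1.4142, ∠ ≈ 45.00°
|T| = 1 · 1 / (1.4142) ≈ 0.70711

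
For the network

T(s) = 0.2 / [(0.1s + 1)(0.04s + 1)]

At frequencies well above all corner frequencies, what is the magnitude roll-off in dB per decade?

Each pole contributes −20 dB/decade at high frequency; each zero contributes +20 dB/decade.
Net: 0 zero(s) − 2 pole(s) → -40 dB/decade.

-40 dB/decade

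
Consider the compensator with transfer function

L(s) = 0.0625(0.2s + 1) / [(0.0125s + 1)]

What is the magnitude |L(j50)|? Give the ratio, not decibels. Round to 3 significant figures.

0.533

At ω = 50 rad/s:
zero (1 + j50·0.2) = 1 + j10 → |·| ≈ 10.05, ∠ ≈ 84.29°
pole (1 + j50·0.0125) = 1 + j0.625 → |·| ≈ 1.1792, ∠ ≈ 32.01°
|L| = 0.0625 · 10.05 / (1.1792) ≈ 0.53267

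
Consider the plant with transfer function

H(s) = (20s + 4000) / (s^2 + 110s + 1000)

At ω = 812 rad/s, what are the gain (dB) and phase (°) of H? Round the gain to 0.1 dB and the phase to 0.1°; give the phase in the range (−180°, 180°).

-32.0 dB, -96.1°

Substitute s = j812:
Numerator: 20(j812) + 4000 = 4000 + j16240
Denominator: (j812)^2 + 110(j812) + 1000 = -658344 + j89320
|N| = √(4000² + 16240²) ≈ 16725, ∠N ≈ 76.16°
|D| = √(658344² + 89320²) ≈ 6.6438e+05, ∠D ≈ 172.27°
|H| = 16725 / 6.6438e+05 ≈ 0.025174
Gain = 20 log₁₀(0.025174) ≈ -31.98 dB
∠H = 76.16° − 172.27° = -96.11°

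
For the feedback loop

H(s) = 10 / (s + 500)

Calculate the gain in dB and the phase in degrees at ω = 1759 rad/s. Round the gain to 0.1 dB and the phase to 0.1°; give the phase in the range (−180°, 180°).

-45.2 dB, -74.1°

Substitute s = j1759:
Numerator: 10 = 10 + j0
Denominator: (j1759) + 500 = 500 + j1759
|N| = √(10² + 0²) ≈ 10, ∠N ≈ 0.00°
|D| = √(500² + 1759²) ≈ 1828.7, ∠D ≈ 74.13°
|H| = 10 / 1828.7 ≈ 0.0054684
Gain = 20 log₁₀(0.0054684) ≈ -45.24 dB
∠H = 0.00° − 74.13° = -74.13°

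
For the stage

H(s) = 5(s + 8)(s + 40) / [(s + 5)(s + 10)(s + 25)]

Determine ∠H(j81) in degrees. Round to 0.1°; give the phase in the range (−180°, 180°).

At s = jω = j81:
zero (s+8): 8 + j81 → |·| = √(8²+81²) = √6625 ≈ 81.394, ∠ = arctan(81/8) ≈ 84.36°
zero (s+40): 40 + j81 → |·| = √(40²+81²) = √8161 ≈ 90.338, ∠ = arctan(81/40) ≈ 63.72°
pole (s+5): 5 + j81 → |·| = √(5²+81²) = √6586 ≈ 81.154, ∠ = arctan(81/5) ≈ 86.47°
pole (s+10): 10 + j81 → |·| = √(10²+81²) = √6661 ≈ 81.615, ∠ = arctan(81/10) ≈ 82.96°
pole (s+25): 25 + j81 → |·| = √(25²+81²) = √7186 ≈ 84.77, ∠ = arctan(81/25) ≈ 72.85°
∠H = 148.08° − 242.28° = -94.20°

-94.2°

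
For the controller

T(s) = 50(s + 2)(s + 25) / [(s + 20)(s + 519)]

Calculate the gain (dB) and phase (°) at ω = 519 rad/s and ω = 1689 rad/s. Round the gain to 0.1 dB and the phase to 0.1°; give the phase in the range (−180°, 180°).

At s = jω = j519:
zero (s+2): 2 + j519 → |·| = √(2²+519²) = √269365 ≈ 519, ∠ = arctan(519/2) ≈ 89.78°
zero (s+25): 25 + j519 → |·| = √(25²+519²) = √269986 ≈ 519.6, ∠ = arctan(519/25) ≈ 87.24°
pole (s+20): 20 + j519 → |·| = √(20²+519²) = √269761 ≈ 519.39, ∠ = arctan(519/20) ≈ 87.79°
pole (s+519): 519 + j519 → |·| = √(519²+519²) = √538722 ≈ 733.98, ∠ = arctan(519/519) ≈ 45.00°
|T| = 50 · 2.6967e+05 / 3.8122e+05 ≈ 35.369
Gain = 20 log₁₀(35.369) ≈ 30.97 dB
∠T = 177.02° − 132.79° = 44.23°

At s = jω = j1689:
zero (s+2): 2 + j1689 → |·| = √(2²+1689²) = √2852725 ≈ 1689, ∠ = arctan(1689/2) ≈ 89.93°
zero (s+25): 25 + j1689 → |·| = √(25²+1689²) = √2853346 ≈ 1689.2, ∠ = arctan(1689/25) ≈ 89.15°
pole (s+20): 20 + j1689 → |·| = √(20²+1689²) = √2853121 ≈ 1689.1, ∠ = arctan(1689/20) ≈ 89.32°
pole (s+519): 519 + j1689 → |·| = √(519²+1689²) = √3122082 ≈ 1766.9, ∠ = arctan(1689/519) ≈ 72.92°
|T| = 50 · 2.8531e+06 / 2.9845e+06 ≈ 47.799
Gain = 20 log₁₀(47.799) ≈ 33.59 dB
∠T = 179.08° − 162.24° = 16.84°

ω = 519: 31.0 dB, 44.2°; ω = 1689: 33.6 dB, 16.8°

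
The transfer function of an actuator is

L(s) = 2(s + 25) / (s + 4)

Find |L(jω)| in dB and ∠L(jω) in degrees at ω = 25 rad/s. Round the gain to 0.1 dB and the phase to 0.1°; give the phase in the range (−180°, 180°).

At s = jω = j25:
zero (s+25): 25 + j25 → |·| = √(25²+25²) = √1250 ≈ 35.355, ∠ = arctan(25/25) ≈ 45.00°
pole (s+4): 4 + j25 → |·| = √(4²+25²) = √641 ≈ 25.318, ∠ = arctan(25/4) ≈ 80.91°
|L| = 2 · 35.355 / 25.318 ≈ 2.7929
Gain = 20 log₁₀(2.7929) ≈ 8.92 dB
∠L = 45.00° − 80.91° = -35.91°

8.9 dB, -35.9°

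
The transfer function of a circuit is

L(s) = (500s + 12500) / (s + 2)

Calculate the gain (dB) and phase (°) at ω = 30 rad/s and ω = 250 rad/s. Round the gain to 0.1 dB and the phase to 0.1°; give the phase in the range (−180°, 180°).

ω = 30: 56.3 dB, -36.0°; ω = 250: 54.0 dB, -5.3°

Substitute s = j30:
Numerator: 500(j30) + 12500 = 12500 + j15000
Denominator: (j30) + 2 = 2 + j30
|N| = √(12500² + 15000²) ≈ 19526, ∠N ≈ 50.19°
|D| = √(2² + 30²) ≈ 30.067, ∠D ≈ 86.19°
|L| = 19526 / 30.067 ≈ 649.42
Gain = 20 log₁₀(649.42) ≈ 56.25 dB
∠L = 50.19° − 86.19° = -36.00°

Substitute s = j250:
Numerator: 500(j250) + 12500 = 12500 + j125000
Denominator: (j250) + 2 = 2 + j250
|N| = √(12500² + 125000²) ≈ 1.2562e+05, ∠N ≈ 84.29°
|D| = √(2² + 250²) ≈ 250.01, ∠D ≈ 89.54°
|L| = 1.2562e+05 / 250.01 ≈ 502.46
Gain = 20 log₁₀(502.46) ≈ 54.02 dB
∠L = 84.29° − 89.54° = -5.25°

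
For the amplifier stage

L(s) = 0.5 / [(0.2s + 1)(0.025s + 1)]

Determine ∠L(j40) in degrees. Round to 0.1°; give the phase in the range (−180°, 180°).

-127.9°

At ω = 40 rad/s:
pole (1 + j40·0.2) = 1 + j8 → |·| ≈ 8.0623, ∠ ≈ 82.87°
pole (1 + j40·0.025) = 1 + j1 → |·| ≈ 1.4142, ∠ ≈ 45.00°
∠L = (0°) − (82.87° + 45.00°) = -127.87°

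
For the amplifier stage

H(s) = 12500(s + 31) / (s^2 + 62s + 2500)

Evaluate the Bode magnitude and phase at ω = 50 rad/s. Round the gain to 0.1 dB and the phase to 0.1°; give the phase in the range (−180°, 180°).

47.5 dB, -31.8°

At s = jω = j50:
zero (s+31): 31 + j50 → |·| = √(31²+50²) = √3461 ≈ 58.83, ∠ = arctan(50/31) ≈ 58.20°
quadratic: (j50)² + 62·j50 + 2500 = 0 + j3100 → |·| ≈ 3100, ∠ ≈ 90.00°
|H| = 12500 · 58.83 / 3100 ≈ 237.22
Gain = 20 log₁₀(237.22) ≈ 47.50 dB
∠H = 58.20° − 90.00° = -31.80°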